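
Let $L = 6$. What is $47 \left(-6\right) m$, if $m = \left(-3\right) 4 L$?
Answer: $20304$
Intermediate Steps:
$m = -72$ ($m = \left(-3\right) 4 \cdot 6 = \left(-12\right) 6 = -72$)
$47 \left(-6\right) m = 47 \left(-6\right) \left(-72\right) = \left(-282\right) \left(-72\right) = 20304$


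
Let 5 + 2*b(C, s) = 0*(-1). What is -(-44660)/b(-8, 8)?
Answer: -17864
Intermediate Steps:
b(C, s) = -5/2 (b(C, s) = -5/2 + (0*(-1))/2 = -5/2 + (½)*0 = -5/2 + 0 = -5/2)
-(-44660)/b(-8, 8) = -(-44660)/(-5/2) = -(-44660)*(-2)/5 = -812*22 = -17864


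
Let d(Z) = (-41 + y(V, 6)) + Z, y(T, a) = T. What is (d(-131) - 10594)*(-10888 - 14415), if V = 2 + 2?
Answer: 272310886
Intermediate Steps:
V = 4
d(Z) = -37 + Z (d(Z) = (-41 + 4) + Z = -37 + Z)
(d(-131) - 10594)*(-10888 - 14415) = ((-37 - 131) - 10594)*(-10888 - 14415) = (-168 - 10594)*(-25303) = -10762*(-25303) = 272310886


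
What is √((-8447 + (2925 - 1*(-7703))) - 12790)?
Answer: 103*I ≈ 103.0*I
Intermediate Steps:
√((-8447 + (2925 - 1*(-7703))) - 12790) = √((-8447 + (2925 + 7703)) - 12790) = √((-8447 + 10628) - 12790) = √(2181 - 12790) = √(-10609) = 103*I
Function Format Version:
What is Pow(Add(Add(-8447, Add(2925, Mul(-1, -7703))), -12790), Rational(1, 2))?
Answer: Mul(103, I) ≈ Mul(103.00, I)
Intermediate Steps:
Pow(Add(Add(-8447, Add(2925, Mul(-1, -7703))), -12790), Rational(1, 2)) = Pow(Add(Add(-8447, Add(2925, 7703)), -12790), Rational(1, 2)) = Pow(Add(Add(-8447, 10628), -12790), Rational(1, 2)) = Pow(Add(2181, -12790), Rational(1, 2)) = Pow(-10609, Rational(1, 2)) = Mul(103, I)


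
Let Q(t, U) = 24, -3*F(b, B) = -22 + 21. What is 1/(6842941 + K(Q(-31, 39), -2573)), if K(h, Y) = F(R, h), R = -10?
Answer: 3/20528824 ≈ 1.4614e-7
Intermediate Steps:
F(b, B) = ⅓ (F(b, B) = -(-22 + 21)/3 = -⅓*(-1) = ⅓)
K(h, Y) = ⅓
1/(6842941 + K(Q(-31, 39), -2573)) = 1/(6842941 + ⅓) = 1/(20528824/3) = 3/20528824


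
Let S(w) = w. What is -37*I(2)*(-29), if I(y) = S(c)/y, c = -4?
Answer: -2146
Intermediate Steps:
I(y) = -4/y
-37*I(2)*(-29) = -(-148)/2*(-29) = -37*(-2)*(-29) = 74*(-29) = -2146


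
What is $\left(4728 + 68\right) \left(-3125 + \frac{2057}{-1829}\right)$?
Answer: $- \frac{27422002872}{1829} \approx -1.4993 \cdot 10^{7}$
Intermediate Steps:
$\left(4728 + 68\right) \left(-3125 + \frac{2057}{-1829}\right) = 4796 \left(-3125 + 2057 \left(- \frac{1}{1829}\right)\right) = 4796 \left(-3125 - \frac{2057}{1829}\right) = 4796 \left(- \frac{5717682}{1829}\right) = - \frac{27422002872}{1829}$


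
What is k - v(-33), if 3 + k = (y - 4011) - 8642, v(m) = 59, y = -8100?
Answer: -20815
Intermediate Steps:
k = -20756 (k = -3 + ((-8100 - 4011) - 8642) = -3 + (-12111 - 8642) = -3 - 20753 = -20756)
k - v(-33) = -20756 - 1*59 = -20756 - 59 = -20815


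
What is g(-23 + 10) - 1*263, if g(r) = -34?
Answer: -297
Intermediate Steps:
g(-23 + 10) - 1*263 = -34 - 1*263 = -34 - 263 = -297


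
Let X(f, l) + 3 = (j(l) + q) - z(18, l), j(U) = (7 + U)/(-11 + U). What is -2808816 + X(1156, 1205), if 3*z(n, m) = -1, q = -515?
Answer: -1677171593/597 ≈ -2.8093e+6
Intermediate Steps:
j(U) = (7 + U)/(-11 + U)
z(n, m) = -⅓ (z(n, m) = (⅓)*(-1) = -⅓)
X(f, l) = -1553/3 + (7 + l)/(-11 + l) (X(f, l) = -3 + (((7 + l)/(-11 + l) - 515) - 1*(-⅓)) = -3 + ((-515 + (7 + l)/(-11 + l)) + ⅓) = -3 + (-1544/3 + (7 + l)/(-11 + l)) = -1553/3 + (7 + l)/(-11 + l))
-2808816 + X(1156, 1205) = -2808816 + 2*(8552 - 775*1205)/(3*(-11 + 1205)) = -2808816 + (⅔)*(8552 - 933875)/1194 = -2808816 + (⅔)*(1/1194)*(-925323) = -2808816 - 308441/597 = -1677171593/597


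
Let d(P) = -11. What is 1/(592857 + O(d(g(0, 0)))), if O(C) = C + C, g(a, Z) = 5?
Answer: 1/592835 ≈ 1.6868e-6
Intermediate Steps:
O(C) = 2*C
1/(592857 + O(d(g(0, 0)))) = 1/(592857 + 2*(-11)) = 1/(592857 - 22) = 1/592835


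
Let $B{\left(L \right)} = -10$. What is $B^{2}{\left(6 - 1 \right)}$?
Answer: $100$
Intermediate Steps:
$B^{2}{\left(6 - 1 \right)} = \left(-10\right)^{2} = 100$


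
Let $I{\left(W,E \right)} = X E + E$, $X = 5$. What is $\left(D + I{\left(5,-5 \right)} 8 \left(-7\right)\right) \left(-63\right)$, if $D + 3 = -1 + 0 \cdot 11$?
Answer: $-105588$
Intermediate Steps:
$I{\left(W,E \right)} = 6 E$ ($I{\left(W,E \right)} = 5 E + E = 6 E$)
$D = -4$ ($D = -3 + \left(-1 + 0 \cdot 11\right) = -3 + \left(-1 + 0\right) = -3 - 1 = -4$)
$\left(D + I{\left(5,-5 \right)} 8 \left(-7\right)\right) \left(-63\right) = \left(-4 + 6 \left(-5\right) 8 \left(-7\right)\right) \left(-63\right) = \left(-4 + \left(-30\right) 8 \left(-7\right)\right) \left(-63\right) = \left(-4 - -1680\right) \left(-63\right) = \left(-4 + 1680\right) \left(-63\right) = 1676 \left(-63\right) = -105588$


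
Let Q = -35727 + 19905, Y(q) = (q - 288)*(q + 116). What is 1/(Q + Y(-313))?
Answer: 1/102575 ≈ 9.7490e-6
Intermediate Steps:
Y(q) = (-288 + q)*(116 + q)
Q = -15822
1/(Q + Y(-313)) = 1/(-15822 + (-33408 + (-313)**2 - 172*(-313))) = 1/(-15822 + (-33408 + 97969 + 53836)) = 1/(-15822 + 118397) = 1/102575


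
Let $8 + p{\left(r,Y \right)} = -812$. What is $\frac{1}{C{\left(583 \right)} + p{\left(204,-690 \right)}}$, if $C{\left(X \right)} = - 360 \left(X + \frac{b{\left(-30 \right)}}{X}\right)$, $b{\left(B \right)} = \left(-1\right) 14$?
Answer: $- \frac{583}{122833060} \approx -4.7463 \cdot 10^{-6}$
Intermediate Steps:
$b{\left(B \right)} = -14$
$p{\left(r,Y \right)} = -820$ ($p{\left(r,Y \right)} = -8 - 812 = -820$)
$C{\left(X \right)} = - 360 X + \frac{5040}{X}$ ($C{\left(X \right)} = - 360 \left(X - \frac{14}{X}\right) = - 360 X + \frac{5040}{X}$)
$\frac{1}{C{\left(583 \right)} + p{\left(204,-690 \right)}} = \frac{1}{\left(\left(-360\right) 583 + \frac{5040}{583}\right) - 820} = \frac{1}{\left(-209880 + 5040 \cdot \frac{1}{583}\right) - 820} = \frac{1}{\left(-209880 + \frac{5040}{583}\right) - 820} = \frac{1}{- \frac{122355000}{583} - 820} = \frac{1}{- \frac{122833060}{583}} = - \frac{583}{122833060}$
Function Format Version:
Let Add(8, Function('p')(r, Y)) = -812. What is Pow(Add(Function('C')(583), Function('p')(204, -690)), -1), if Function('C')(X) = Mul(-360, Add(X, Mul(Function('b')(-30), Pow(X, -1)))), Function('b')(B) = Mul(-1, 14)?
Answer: Rational(-583, 122833060) ≈ -4.7463e-6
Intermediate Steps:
Function('b')(B) = -14
Function('p')(r, Y) = -820 (Function('p')(r, Y) = Add(-8, -812) = -820)
Function('C')(X) = Add(Mul(-360, X), Mul(5040, Pow(X, -1))) (Function('C')(X) = Mul(-360, Add(X, Mul(-14, Pow(X, -1)))) = Add(Mul(-360, X), Mul(5040, Pow(X, -1))))
Pow(Add(Function('C')(583), Function('p')(204, -690)), -1) = Pow(Add(Add(Mul(-360, 583), Mul(5040, Pow(583, -1))), -820), -1) = Pow(Add(Add(-209880, Mul(5040, Rational(1, 583))), -820), -1) = Pow(Add(Add(-209880, Rational(5040, 583)), -820), -1) = Pow(Add(Rational(-122355000, 583), -820), -1) = Pow(Rational(-122833060, 583), -1) = Rational(-583, 122833060)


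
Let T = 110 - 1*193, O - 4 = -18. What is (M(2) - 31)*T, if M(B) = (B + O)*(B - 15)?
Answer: -10375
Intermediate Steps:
O = -14 (O = 4 - 18 = -14)
M(B) = (-15 + B)*(-14 + B) (M(B) = (B - 14)*(B - 15) = (-14 + B)*(-15 + B) = (-15 + B)*(-14 + B))
T = -83 (T = 110 - 193 = -83)
(M(2) - 31)*T = ((210 + 2**2 - 29*2) - 31)*(-83) = ((210 + 4 - 58) - 31)*(-83) = (156 - 31)*(-83) = 125*(-83) = -10375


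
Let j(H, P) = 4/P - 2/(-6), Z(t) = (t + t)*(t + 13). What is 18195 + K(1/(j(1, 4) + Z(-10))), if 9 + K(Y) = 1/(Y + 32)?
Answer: 102369170/5629 ≈ 18186.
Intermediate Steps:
Z(t) = 2*t*(13 + t) (Z(t) = (2*t)*(13 + t) = 2*t*(13 + t))
j(H, P) = 1/3 + 4/P (j(H, P) = 4/P - 2*(-1/6) = 4/P + 1/3 = 1/3 + 4/P)
K(Y) = -9 + 1/(32 + Y) (K(Y) = -9 + 1/(Y + 32) = -9 + 1/(32 + Y))
18195 + K(1/(j(1, 4) + Z(-10))) = 18195 + (-287 - 9/((1/3)*(12 + 4)/4 + 2*(-10)*(13 - 10)))/(32 + 1/((1/3)*(12 + 4)/4 + 2*(-10)*(13 - 10))) = 18195 + (-287 - 9/((1/3)*(1/4)*16 + 2*(-10)*3))/(32 + 1/((1/3)*(1/4)*16 + 2*(-10)*3)) = 18195 + (-287 - 9/(4/3 - 60))/(32 + 1/(4/3 - 60)) = 18195 + (-287 - 9/(-176/3))/(32 + 1/(-176/3)) = 18195 + (-287 - 9*(-3/176))/(32 - 3/176) = 18195 + (-287 + 27/176)/(5629/176) = 18195 + (176/5629)*(-50485/176) = 18195 - 50485/5629 = 102369170/5629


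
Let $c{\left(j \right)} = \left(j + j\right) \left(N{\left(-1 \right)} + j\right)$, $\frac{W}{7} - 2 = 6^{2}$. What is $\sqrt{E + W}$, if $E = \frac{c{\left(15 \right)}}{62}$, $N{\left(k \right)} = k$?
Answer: $\frac{2 \sqrt{65534}}{31} \approx 16.516$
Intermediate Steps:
$W = 266$ ($W = 14 + 7 \cdot 6^{2} = 14 + 7 \cdot 36 = 14 + 252 = 266$)
$c{\left(j \right)} = 2 j \left(-1 + j\right)$ ($c{\left(j \right)} = \left(j + j\right) \left(-1 + j\right) = 2 j \left(-1 + j\right)$)
$E = \frac{210}{31}$ ($E = \frac{2 \cdot 15 \left(-1 + 15\right)}{62} = 2 \cdot 15 \cdot 14 \cdot \frac{1}{62} = 420 \cdot \frac{1}{62} = \frac{210}{31} \approx 6.7742$)
$\sqrt{E + W} = \sqrt{\frac{210}{31} + 266} = \sqrt{\frac{8456}{31}} = \frac{2 \sqrt{65534}}{31}$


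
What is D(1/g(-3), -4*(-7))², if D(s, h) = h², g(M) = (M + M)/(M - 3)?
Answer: 614656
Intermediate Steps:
g(M) = 2*M/(-3 + M) (g(M) = (2*M)/(-3 + M) = 2*M/(-3 + M))
D(1/g(-3), -4*(-7))² = ((-4*(-7))²)² = (28²)² = 784² = 614656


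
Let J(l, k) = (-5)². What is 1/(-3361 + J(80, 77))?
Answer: -1/3336 ≈ -0.00029976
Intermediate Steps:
J(l, k) = 25
1/(-3361 + J(80, 77)) = 1/(-3361 + 25) = 1/(-3336) = -1/3336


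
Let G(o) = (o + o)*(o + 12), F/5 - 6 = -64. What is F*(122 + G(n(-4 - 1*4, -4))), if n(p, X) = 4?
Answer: -72500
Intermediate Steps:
F = -290 (F = 30 + 5*(-64) = 30 - 320 = -290)
G(o) = 2*o*(12 + o) (G(o) = (2*o)*(12 + o) = 2*o*(12 + o))
F*(122 + G(n(-4 - 1*4, -4))) = -290*(122 + 2*4*(12 + 4)) = -290*(122 + 2*4*16) = -290*(122 + 128) = -290*250 = -72500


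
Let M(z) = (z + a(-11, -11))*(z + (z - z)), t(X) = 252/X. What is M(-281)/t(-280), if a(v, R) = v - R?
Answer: -789610/9 ≈ -87735.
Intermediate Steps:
M(z) = z² (M(z) = (z + (-11 - 1*(-11)))*(z + (z - z)) = (z + (-11 + 11))*(z + 0) = (z + 0)*z = z*z = z²)
M(-281)/t(-280) = (-281)²/((252/(-280))) = 78961/((252*(-1/280))) = 78961/(-9/10) = 78961*(-10/9) = -789610/9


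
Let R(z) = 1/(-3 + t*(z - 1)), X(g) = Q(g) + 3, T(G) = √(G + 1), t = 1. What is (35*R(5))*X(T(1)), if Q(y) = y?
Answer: 105 + 35*√2 ≈ 154.50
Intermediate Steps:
T(G) = √(1 + G)
X(g) = 3 + g (X(g) = g + 3 = 3 + g)
R(z) = 1/(-4 + z) (R(z) = 1/(-3 + 1*(z - 1)) = 1/(-3 + 1*(-1 + z)) = 1/(-3 + (-1 + z)) = 1/(-4 + z))
(35*R(5))*X(T(1)) = (35/(-4 + 5))*(3 + √(1 + 1)) = (35/1)*(3 + √2) = (35*1)*(3 + √2) = 35*(3 + √2) = 105 + 35*√2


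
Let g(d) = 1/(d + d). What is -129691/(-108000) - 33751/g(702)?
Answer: -5117731502309/108000 ≈ -4.7386e+7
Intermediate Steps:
g(d) = 1/(2*d)
-129691/(-108000) - 33751/g(702) = -129691/(-108000) - 33751/((1/2)/702) = -129691*(-1/108000) - 33751/((1/2)*(1/702)) = 129691/108000 - 33751/1/1404 = 129691/108000 - 33751*1404 = 129691/108000 - 47386404 = -5117731502309/108000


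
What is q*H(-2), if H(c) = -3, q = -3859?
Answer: 11577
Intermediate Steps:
q*H(-2) = -3859*(-3) = 11577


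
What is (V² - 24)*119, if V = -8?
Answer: 4760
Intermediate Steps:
(V² - 24)*119 = ((-8)² - 24)*119 = (64 - 24)*119 = 40*119 = 4760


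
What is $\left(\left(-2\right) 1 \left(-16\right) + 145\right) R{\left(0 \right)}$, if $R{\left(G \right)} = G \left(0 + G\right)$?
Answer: $0$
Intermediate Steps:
$R{\left(G \right)} = G^{2}$ ($R{\left(G \right)} = G G = G^{2}$)
$\left(\left(-2\right) 1 \left(-16\right) + 145\right) R{\left(0 \right)} = \left(\left(-2\right) 1 \left(-16\right) + 145\right) 0^{2} = \left(\left(-2\right) \left(-16\right) + 145\right) 0 = \left(32 + 145\right) 0 = 177 \cdot 0 = 0$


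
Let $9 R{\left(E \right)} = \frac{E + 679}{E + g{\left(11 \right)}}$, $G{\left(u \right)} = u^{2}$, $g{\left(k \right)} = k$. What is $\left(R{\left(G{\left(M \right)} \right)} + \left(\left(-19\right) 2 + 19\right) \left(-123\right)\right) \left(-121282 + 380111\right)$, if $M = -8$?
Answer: $\frac{408488586722}{675} \approx 6.0517 \cdot 10^{8}$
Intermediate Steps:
$R{\left(E \right)} = \frac{679 + E}{9 \left(11 + E\right)}$ ($R{\left(E \right)} = \frac{\left(E + 679\right) \frac{1}{E + 11}}{9} = \frac{\left(679 + E\right) \frac{1}{11 + E}}{9} = \frac{\frac{1}{11 + E} \left(679 + E\right)}{9} = \frac{679 + E}{9 \left(11 + E\right)}$)
$\left(R{\left(G{\left(M \right)} \right)} + \left(\left(-19\right) 2 + 19\right) \left(-123\right)\right) \left(-121282 + 380111\right) = \left(\frac{679 + \left(-8\right)^{2}}{9 \left(11 + \left(-8\right)^{2}\right)} + \left(\left(-19\right) 2 + 19\right) \left(-123\right)\right) \left(-121282 + 380111\right) = \left(\frac{679 + 64}{9 \left(11 + 64\right)} + \left(-38 + 19\right) \left(-123\right)\right) 258829 = \left(\frac{1}{9} \cdot \frac{1}{75} \cdot 743 - -2337\right) 258829 = \left(\frac{1}{9} \cdot \frac{1}{75} \cdot 743 + 2337\right) 258829 = \left(\frac{743}{675} + 2337\right) 258829 = \frac{1578218}{675} \cdot 258829 = \frac{408488586722}{675}$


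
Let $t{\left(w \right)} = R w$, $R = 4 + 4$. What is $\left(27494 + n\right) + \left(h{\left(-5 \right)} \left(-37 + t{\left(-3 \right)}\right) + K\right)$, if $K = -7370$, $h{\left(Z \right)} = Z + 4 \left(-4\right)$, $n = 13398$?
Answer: $34803$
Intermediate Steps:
$R = 8$
$h{\left(Z \right)} = -16 + Z$ ($h{\left(Z \right)} = Z - 16 = -16 + Z$)
$t{\left(w \right)} = 8 w$
$\left(27494 + n\right) + \left(h{\left(-5 \right)} \left(-37 + t{\left(-3 \right)}\right) + K\right) = \left(27494 + 13398\right) - \left(7370 - \left(-16 - 5\right) \left(-37 + 8 \left(-3\right)\right)\right) = 40892 - \left(7370 + 21 \left(-37 - 24\right)\right) = 40892 - 6089 = 34803$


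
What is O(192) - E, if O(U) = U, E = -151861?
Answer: 152053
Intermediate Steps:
O(192) - E = 192 - 1*(-151861) = 192 + 151861 = 152053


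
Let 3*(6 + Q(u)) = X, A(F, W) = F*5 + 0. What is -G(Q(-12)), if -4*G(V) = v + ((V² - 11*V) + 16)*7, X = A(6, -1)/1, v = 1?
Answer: -83/4 ≈ -20.750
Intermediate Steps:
A(F, W) = 5*F (A(F, W) = 5*F + 0 = 5*F)
X = 30 (X = (5*6)/1 = 30*1 = 30)
Q(u) = 4 (Q(u) = -6 + (⅓)*30 = -6 + 10 = 4)
G(V) = -113/4 - 7*V²/4 + 77*V/4 (G(V) = -(1 + ((V² - 11*V) + 16)*7)/4 = -(1 + (16 + V² - 11*V)*7)/4 = -(1 + (112 - 77*V + 7*V²))/4 = -(113 - 77*V + 7*V²)/4 = -113/4 - 7*V²/4 + 77*V/4)
-G(Q(-12)) = -(-113/4 - 7/4*4² + (77/4)*4) = -(-113/4 - 7/4*16 + 77) = -(-113/4 - 28 + 77) = -1*83/4 = -83/4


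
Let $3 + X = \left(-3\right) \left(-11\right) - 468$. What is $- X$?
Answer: $438$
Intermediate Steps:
$X = -438$ ($X = -3 - 435 = -438$)
$- X = \left(-1\right) \left(-438\right) = 438$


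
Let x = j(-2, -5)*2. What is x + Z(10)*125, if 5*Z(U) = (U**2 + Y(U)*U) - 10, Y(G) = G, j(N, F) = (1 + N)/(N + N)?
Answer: 9501/2 ≈ 4750.5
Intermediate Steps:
j(N, F) = (1 + N)/(2*N) (j(N, F) = (1 + N)/((2*N)) = (1 + N)*(1/(2*N)) = (1 + N)/(2*N))
x = 1/2 (x = ((1/2)*(1 - 2)/(-2))*2 = ((1/2)*(-1/2)*(-1))*2 = (1/4)*2 = 1/2 ≈ 0.50000)
Z(U) = -2 + 2*U**2/5 (Z(U) = ((U**2 + U*U) - 10)/5 = ((U**2 + U**2) - 10)/5 = (2*U**2 - 10)/5 = (-10 + 2*U**2)/5 = -2 + 2*U**2/5)
x + Z(10)*125 = 1/2 + (-2 + (2/5)*10**2)*125 = 1/2 + (-2 + (2/5)*100)*125 = 1/2 + (-2 + 40)*125 = 1/2 + 38*125 = 1/2 + 4750 = 9501/2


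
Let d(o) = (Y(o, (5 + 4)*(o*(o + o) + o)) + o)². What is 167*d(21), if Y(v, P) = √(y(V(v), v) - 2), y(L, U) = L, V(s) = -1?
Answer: 73146 + 7014*I*√3 ≈ 73146.0 + 12149.0*I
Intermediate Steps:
Y(v, P) = I*√3 (Y(v, P) = √(-1 - 2) = √(-3) = I*√3)
d(o) = (o + I*√3)² (d(o) = (I*√3 + o)² = (o + I*√3)²)
167*d(21) = 167*(21 + I*√3)²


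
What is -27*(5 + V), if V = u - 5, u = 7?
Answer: -189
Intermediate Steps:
V = 2 (V = 7 - 5 = 2)
-27*(5 + V) = -27*(5 + 2) = -27*7 = -189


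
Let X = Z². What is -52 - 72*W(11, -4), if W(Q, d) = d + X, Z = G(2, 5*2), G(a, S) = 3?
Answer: -412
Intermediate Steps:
Z = 3
X = 9 (X = 3² = 9)
W(Q, d) = 9 + d (W(Q, d) = d + 9 = 9 + d)
-52 - 72*W(11, -4) = -52 - 72*(9 - 4) = -52 - 72*5 = -52 - 360 = -412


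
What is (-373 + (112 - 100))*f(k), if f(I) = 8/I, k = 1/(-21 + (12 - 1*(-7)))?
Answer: 5776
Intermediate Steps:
k = -½ (k = 1/(-21 + (12 + 7)) = 1/(-21 + 19) = 1/(-2) = -½ ≈ -0.50000)
(-373 + (112 - 100))*f(k) = (-373 + (112 - 100))*(8/(-½)) = (-373 + 12)*(8*(-2)) = -361*(-16) = 5776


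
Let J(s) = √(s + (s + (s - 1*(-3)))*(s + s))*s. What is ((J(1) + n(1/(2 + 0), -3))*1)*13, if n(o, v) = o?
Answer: 13/2 + 13*√11 ≈ 49.616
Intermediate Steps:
J(s) = s*√(s + 2*s*(3 + 2*s)) (J(s) = √(s + (s + (s + 3))*(2*s))*s = √(s + (s + (3 + s))*(2*s))*s = √(s + (3 + 2*s)*(2*s))*s = √(s + 2*s*(3 + 2*s))*s = s*√(s + 2*s*(3 + 2*s)))
((J(1) + n(1/(2 + 0), -3))*1)*13 = ((1*√(1*(7 + 4*1)) + 1/(2 + 0))*1)*13 = ((1*√(1*(7 + 4)) + 1/2)*1)*13 = ((1*√(1*11) + ½)*1)*13 = ((1*√11 + ½)*1)*13 = ((√11 + ½)*1)*13 = ((½ + √11)*1)*13 = (½ + √11)*13 = 13/2 + 13*√11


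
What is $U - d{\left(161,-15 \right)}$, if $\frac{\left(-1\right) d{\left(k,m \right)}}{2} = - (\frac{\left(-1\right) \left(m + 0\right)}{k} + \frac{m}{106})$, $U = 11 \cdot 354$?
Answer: $\frac{33228327}{8533} \approx 3894.1$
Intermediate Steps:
$U = 3894$
$d{\left(k,m \right)} = \frac{m}{53} - \frac{2 m}{k}$ ($d{\left(k,m \right)} = - 2 \left(- (\frac{\left(-1\right) \left(m + 0\right)}{k} + \frac{m}{106})\right) = - 2 \left(- (\frac{\left(-1\right) m}{k} + m \frac{1}{106})\right) = - 2 \left(- (- \frac{m}{k} + \frac{m}{106})\right) = - 2 \left(- (\frac{m}{106} - \frac{m}{k})\right) = - 2 \left(- \frac{m}{106} + \frac{m}{k}\right) = \frac{m}{53} - \frac{2 m}{k}$)
$U - d{\left(161,-15 \right)} = 3894 - \frac{1}{53} \left(-15\right) \frac{1}{161} \left(-106 + 161\right) = 3894 - \frac{1}{53} \left(-15\right) \frac{1}{161} \cdot 55 = 3894 - - \frac{825}{8533} = 3894 + \frac{825}{8533} = \frac{33228327}{8533}$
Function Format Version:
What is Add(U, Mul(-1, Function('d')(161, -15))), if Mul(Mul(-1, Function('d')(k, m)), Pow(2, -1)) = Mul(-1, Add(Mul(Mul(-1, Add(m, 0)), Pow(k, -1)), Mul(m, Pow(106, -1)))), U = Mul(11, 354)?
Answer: Rational(33228327, 8533) ≈ 3894.1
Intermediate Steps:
U = 3894
Function('d')(k, m) = Add(Mul(Rational(1, 53), m), Mul(-2, m, Pow(k, -1))) (Function('d')(k, m) = Mul(-2, Mul(-1, Add(Mul(Mul(-1, Add(m, 0)), Pow(k, -1)), Mul(m, Pow(106, -1))))) = Mul(-2, Mul(-1, Add(Mul(Mul(-1, m), Pow(k, -1)), Mul(m, Rational(1, 106))))) = Mul(-2, Mul(-1, Add(Mul(-1, m, Pow(k, -1)), Mul(Rational(1, 106), m)))) = Mul(-2, Mul(-1, Add(Mul(Rational(1, 106), m), Mul(-1, m, Pow(k, -1))))) = Mul(-2, Add(Mul(Rational(-1, 106), m), Mul(m, Pow(k, -1)))) = Add(Mul(Rational(1, 53), m), Mul(-2, m, Pow(k, -1))))
Add(U, Mul(-1, Function('d')(161, -15))) = Add(3894, Mul(-1, Mul(Rational(1, 53), -15, Pow(161, -1), Add(-106, 161)))) = Add(3894, Mul(-1, Mul(Rational(1, 53), -15, Rational(1, 161), 55))) = Add(3894, Mul(-1, Rational(-825, 8533))) = Add(3894, Rational(825, 8533)) = Rational(33228327, 8533)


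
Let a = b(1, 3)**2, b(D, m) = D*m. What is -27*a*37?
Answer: -8991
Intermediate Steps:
a = 9 (a = (1*3)**2 = 3**2 = 9)
-27*a*37 = -27*9*37 = -243*37 = -1*8991 = -8991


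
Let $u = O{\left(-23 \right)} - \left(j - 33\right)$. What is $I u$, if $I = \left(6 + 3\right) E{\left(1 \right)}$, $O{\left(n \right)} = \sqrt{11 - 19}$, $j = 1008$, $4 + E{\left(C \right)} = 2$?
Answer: $17550 - 36 i \sqrt{2} \approx 17550.0 - 50.912 i$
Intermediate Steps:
$E{\left(C \right)} = -2$ ($E{\left(C \right)} = -4 + 2 = -2$)
$O{\left(n \right)} = 2 i \sqrt{2}$ ($O{\left(n \right)} = \sqrt{-8} = 2 i \sqrt{2}$)
$u = -975 + 2 i \sqrt{2}$ ($u = 2 i \sqrt{2} - \left(1008 - 33\right) = 2 i \sqrt{2} - 975 = -975 + 2 i \sqrt{2} \approx -975.0 + 2.8284 i$)
$I = -18$ ($I = \left(6 + 3\right) \left(-2\right) = 9 \left(-2\right) = -18$)
$I u = - 18 \left(-975 + 2 i \sqrt{2}\right) = 17550 - 36 i \sqrt{2}$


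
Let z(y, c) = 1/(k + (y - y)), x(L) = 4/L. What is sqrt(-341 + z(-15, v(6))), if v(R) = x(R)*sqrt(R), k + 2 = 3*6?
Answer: I*sqrt(5455)/4 ≈ 18.464*I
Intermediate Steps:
k = 16 (k = -2 + 3*6 = -2 + 18 = 16)
v(R) = 4/sqrt(R) (v(R) = (4/R)*sqrt(R) = 4/sqrt(R))
z(y, c) = 1/16 (z(y, c) = 1/(16 + (y - y)) = 1/(16 + 0) = 1/16)
sqrt(-341 + z(-15, v(6))) = sqrt(-341 + 1/16) = sqrt(-5455/16) = I*sqrt(5455)/4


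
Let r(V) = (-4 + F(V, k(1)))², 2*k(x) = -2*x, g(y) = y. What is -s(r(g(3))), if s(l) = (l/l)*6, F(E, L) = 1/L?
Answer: -6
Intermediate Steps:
k(x) = -x (k(x) = (-2*x)/2 = -x)
F(E, L) = 1/L
r(V) = 25 (r(V) = (-4 + 1/(-1*1))² = (-4 + 1/(-1))² = (-4 - 1)² = (-5)² = 25)
s(l) = 6 (s(l) = 1*6 = 6)
-s(r(g(3))) = -1*6 = -6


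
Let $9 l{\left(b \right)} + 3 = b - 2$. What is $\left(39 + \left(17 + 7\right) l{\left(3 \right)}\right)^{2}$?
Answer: $\frac{10201}{9} \approx 1133.4$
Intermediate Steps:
$l{\left(b \right)} = - \frac{5}{9} + \frac{b}{9}$ ($l{\left(b \right)} = - \frac{1}{3} + \frac{b - 2}{9} = - \frac{1}{3} + \frac{-2 + b}{9} = - \frac{1}{3} + \left(- \frac{2}{9} + \frac{b}{9}\right) = - \frac{5}{9} + \frac{b}{9}$)
$\left(39 + \left(17 + 7\right) l{\left(3 \right)}\right)^{2} = \left(39 + \left(17 + 7\right) \left(- \frac{5}{9} + \frac{1}{9} \cdot 3\right)\right)^{2} = \left(39 + 24 \left(- \frac{5}{9} + \frac{1}{3}\right)\right)^{2} = \left(39 + 24 \left(- \frac{2}{9}\right)\right)^{2} = \left(39 - \frac{16}{3}\right)^{2} = \left(\frac{101}{3}\right)^{2} = \frac{10201}{9}$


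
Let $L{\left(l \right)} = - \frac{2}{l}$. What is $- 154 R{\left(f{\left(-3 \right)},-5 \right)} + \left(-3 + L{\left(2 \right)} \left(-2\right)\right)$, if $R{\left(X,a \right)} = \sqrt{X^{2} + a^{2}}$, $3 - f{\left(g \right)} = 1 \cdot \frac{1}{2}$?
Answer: $-1 - 385 \sqrt{5} \approx -861.89$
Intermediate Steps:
$f{\left(g \right)} = \frac{5}{2}$ ($f{\left(g \right)} = 3 - 1 \cdot \frac{1}{2} = 3 - \frac{1}{2} = \frac{5}{2}$)
$- 154 R{\left(f{\left(-3 \right)},-5 \right)} + \left(-3 + L{\left(2 \right)} \left(-2\right)\right) = - 154 \sqrt{\left(\frac{5}{2}\right)^{2} + \left(-5\right)^{2}} - \left(3 - - \frac{2}{2} \left(-2\right)\right) = - 154 \sqrt{\frac{25}{4} + 25} - \left(3 - \left(-2\right) \frac{1}{2} \left(-2\right)\right) = - 154 \sqrt{\frac{125}{4}} - 1 = - 154 \frac{5 \sqrt{5}}{2} + \left(-3 + 2\right) = - 385 \sqrt{5} - 1 = -1 - 385 \sqrt{5}$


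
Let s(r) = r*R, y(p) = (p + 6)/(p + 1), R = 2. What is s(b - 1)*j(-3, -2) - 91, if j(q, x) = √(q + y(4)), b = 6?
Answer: -91 + 10*I ≈ -91.0 + 10.0*I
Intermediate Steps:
y(p) = (6 + p)/(1 + p)
j(q, x) = √(2 + q) (j(q, x) = √(q + (6 + 4)/(1 + 4)) = √(q + 10/5) = √(q + (⅕)*10) = √(q + 2) = √(2 + q))
s(r) = 2*r (s(r) = r*2 = 2*r)
s(b - 1)*j(-3, -2) - 91 = (2*(6 - 1))*√(2 - 3) - 91 = (2*5)*√(-1) - 91 = 10*I - 91 = -91 + 10*I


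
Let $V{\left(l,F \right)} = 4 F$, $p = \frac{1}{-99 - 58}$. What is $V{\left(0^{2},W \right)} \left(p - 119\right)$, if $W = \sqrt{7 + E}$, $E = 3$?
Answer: $- \frac{74736 \sqrt{10}}{157} \approx -1505.3$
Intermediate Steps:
$p = - \frac{1}{157}$ ($p = \frac{1}{-157} = - \frac{1}{157} \approx -0.0063694$)
$W = \sqrt{10}$ ($W = \sqrt{7 + 3} = \sqrt{10} \approx 3.1623$)
$V{\left(0^{2},W \right)} \left(p - 119\right) = 4 \sqrt{10} \left(- \frac{1}{157} - 119\right) = 4 \sqrt{10} \left(- \frac{18684}{157}\right) = - \frac{74736 \sqrt{10}}{157}$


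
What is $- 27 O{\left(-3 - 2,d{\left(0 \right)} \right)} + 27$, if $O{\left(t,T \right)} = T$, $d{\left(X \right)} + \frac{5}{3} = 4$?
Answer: $-36$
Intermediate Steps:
$d{\left(X \right)} = \frac{7}{3}$ ($d{\left(X \right)} = - \frac{5}{3} + 4 = \frac{7}{3}$)
$- 27 O{\left(-3 - 2,d{\left(0 \right)} \right)} + 27 = \left(-27\right) \frac{7}{3} + 27 = -63 + 27 = -36$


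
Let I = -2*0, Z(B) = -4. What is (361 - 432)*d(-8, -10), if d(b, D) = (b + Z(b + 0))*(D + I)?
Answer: -8520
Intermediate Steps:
I = 0
d(b, D) = D*(-4 + b) (d(b, D) = (b - 4)*(D + 0) = (-4 + b)*D = D*(-4 + b))
(361 - 432)*d(-8, -10) = (361 - 432)*(-10*(-4 - 8)) = -(-710)*(-12) = -71*120 = -8520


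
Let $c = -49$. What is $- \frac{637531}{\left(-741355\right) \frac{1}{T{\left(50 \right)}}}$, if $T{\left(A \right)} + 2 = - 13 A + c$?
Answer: $- \frac{446909231}{741355} \approx -602.83$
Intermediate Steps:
$T{\left(A \right)} = -51 - 13 A$ ($T{\left(A \right)} = -2 - \left(49 + 13 A\right) = -51 - 13 A$)
$- \frac{637531}{\left(-741355\right) \frac{1}{T{\left(50 \right)}}} = - \frac{637531}{\left(-741355\right) \frac{1}{-51 - 650}} = - \frac{637531}{\left(-741355\right) \frac{1}{-701}} = - \frac{637531}{\left(-741355\right) \left(- \frac{1}{701}\right)} = - \frac{637531}{\frac{741355}{701}} = \left(-637531\right) \frac{701}{741355} = - \frac{446909231}{741355}$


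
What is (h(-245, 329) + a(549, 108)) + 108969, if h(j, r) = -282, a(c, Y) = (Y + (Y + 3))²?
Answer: 156648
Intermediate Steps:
a(c, Y) = (3 + 2*Y)² (a(c, Y) = (Y + (3 + Y))² = (3 + 2*Y)²)
(h(-245, 329) + a(549, 108)) + 108969 = (-282 + (3 + 2*108)²) + 108969 = (-282 + (3 + 216)²) + 108969 = (-282 + 219²) + 108969 = (-282 + 47961) + 108969 = 47679 + 108969 = 156648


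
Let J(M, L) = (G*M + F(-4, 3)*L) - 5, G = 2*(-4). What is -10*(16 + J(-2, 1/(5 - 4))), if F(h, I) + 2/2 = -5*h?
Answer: -460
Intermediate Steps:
F(h, I) = -1 - 5*h
G = -8
J(M, L) = -5 - 8*M + 19*L (J(M, L) = (-8*M + (-1 - 5*(-4))*L) - 5 = (-8*M + (-1 + 20)*L) - 5 = (-8*M + 19*L) - 5 = -5 - 8*M + 19*L)
-10*(16 + J(-2, 1/(5 - 4))) = -10*(16 + (-5 - 8*(-2) + 19/(5 - 4))) = -10*(16 + (-5 + 16 + 19/1)) = -10*(16 + (-5 + 16 + 19*1)) = -10*(16 + (-5 + 16 + 19)) = -10*(16 + 30) = -10*46 = -460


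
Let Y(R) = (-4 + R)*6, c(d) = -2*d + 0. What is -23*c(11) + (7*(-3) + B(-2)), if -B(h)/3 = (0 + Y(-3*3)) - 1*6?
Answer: 737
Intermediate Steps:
c(d) = -2*d
Y(R) = -24 + 6*R
B(h) = 252 (B(h) = -3*((0 + (-24 + 6*(-3*3))) - 1*6) = -3*((0 + (-24 + 6*(-9))) - 6) = -3*((0 + (-24 - 54)) - 6) = -3*((0 - 78) - 6) = -3*(-78 - 6) = -3*(-84) = 252)
-23*c(11) + (7*(-3) + B(-2)) = -(-46)*11 + (7*(-3) + 252) = -23*(-22) + (-21 + 252) = 506 + 231 = 737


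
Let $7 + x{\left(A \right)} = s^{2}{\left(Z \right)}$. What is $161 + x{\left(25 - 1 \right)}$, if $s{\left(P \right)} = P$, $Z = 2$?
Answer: $158$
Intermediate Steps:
$x{\left(A \right)} = -3$ ($x{\left(A \right)} = -7 + 2^{2} = -7 + 4 = -3$)
$161 + x{\left(25 - 1 \right)} = 161 - 3 = 158$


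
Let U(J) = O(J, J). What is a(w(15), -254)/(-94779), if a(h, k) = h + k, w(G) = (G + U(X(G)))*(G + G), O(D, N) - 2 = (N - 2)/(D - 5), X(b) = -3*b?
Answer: -1421/473895 ≈ -0.0029986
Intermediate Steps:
O(D, N) = 2 + (-2 + N)/(-5 + D) (O(D, N) = 2 + (N - 2)/(D - 5) = 2 + (-2 + N)/(-5 + D))
U(J) = (-12 + 3*J)/(-5 + J) (U(J) = (-12 + J + 2*J)/(-5 + J) = (-12 + 3*J)/(-5 + J))
w(G) = 2*G*(G + 3*(-4 - 3*G)/(-5 - 3*G)) (w(G) = (G + 3*(-4 - 3*G)/(-5 - 3*G))*(G + G) = (G + 3*(-4 - 3*G)/(-5 - 3*G))*(2*G) = 2*G*(G + 3*(-4 - 3*G)/(-5 - 3*G)))
a(w(15), -254)/(-94779) = (2*15*(12 + 3*15² + 14*15)/(5 + 3*15) - 254)/(-94779) = (2*15*(12 + 3*225 + 210)/(5 + 45) - 254)*(-1/94779) = (2*15*(12 + 675 + 210)/50 - 254)*(-1/94779) = (2*15*(1/50)*897 - 254)*(-1/94779) = (2691/5 - 254)*(-1/94779) = (1421/5)*(-1/94779) = -1421/473895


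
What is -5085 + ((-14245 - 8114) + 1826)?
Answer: -25618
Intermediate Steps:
-5085 + ((-14245 - 8114) + 1826) = -5085 + (-22359 + 1826) = -5085 - 20533 = -25618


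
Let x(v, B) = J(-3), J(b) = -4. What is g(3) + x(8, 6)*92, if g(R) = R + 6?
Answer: -359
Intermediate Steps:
x(v, B) = -4
g(R) = 6 + R
g(3) + x(8, 6)*92 = (6 + 3) - 4*92 = 9 - 368 = -359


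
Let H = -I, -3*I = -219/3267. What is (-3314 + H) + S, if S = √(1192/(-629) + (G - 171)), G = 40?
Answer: -10826911/3267 + I*√52578739/629 ≈ -3314.0 + 11.528*I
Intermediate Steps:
I = 73/3267 (I = -(-73)/3267 = -⅓*(-73/1089) = 73/3267 ≈ 0.022345)
S = I*√52578739/629 (S = √(1192/(-629) + (40 - 171)) = √(1192*(-1/629) - 131) = √(-1192/629 - 131) = √(-83591/629) = I*√52578739/629 ≈ 11.528*I)
H = -73/3267 (H = -1*73/3267 = -73/3267 ≈ -0.022345)
(-3314 + H) + S = (-3314 - 73/3267) + I*√52578739/629 = -10826911/3267 + I*√52578739/629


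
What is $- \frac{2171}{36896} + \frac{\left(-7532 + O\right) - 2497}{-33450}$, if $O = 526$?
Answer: $\frac{139001369}{617085600} \approx 0.22525$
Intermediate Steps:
$- \frac{2171}{36896} + \frac{\left(-7532 + O\right) - 2497}{-33450} = - \frac{2171}{36896} + \frac{\left(-7532 + 526\right) - 2497}{-33450} = \left(-2171\right) \frac{1}{36896} + \left(-7006 - 2497\right) \left(- \frac{1}{33450}\right) = - \frac{2171}{36896} - - \frac{9503}{33450} = - \frac{2171}{36896} + \frac{9503}{33450} = \frac{139001369}{617085600}$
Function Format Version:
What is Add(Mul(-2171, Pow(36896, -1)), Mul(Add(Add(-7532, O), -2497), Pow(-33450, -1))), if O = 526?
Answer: Rational(139001369, 617085600) ≈ 0.22525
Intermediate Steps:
Add(Mul(-2171, Pow(36896, -1)), Mul(Add(Add(-7532, O), -2497), Pow(-33450, -1))) = Add(Mul(-2171, Pow(36896, -1)), Mul(Add(Add(-7532, 526), -2497), Pow(-33450, -1))) = Add(Mul(-2171, Rational(1, 36896)), Mul(Add(-7006, -2497), Rational(-1, 33450))) = Add(Rational(-2171, 36896), Mul(-9503, Rational(-1, 33450))) = Add(Rational(-2171, 36896), Rational(9503, 33450)) = Rational(139001369, 617085600)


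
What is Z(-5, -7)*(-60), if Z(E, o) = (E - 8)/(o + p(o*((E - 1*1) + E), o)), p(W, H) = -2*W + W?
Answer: -65/7 ≈ -9.2857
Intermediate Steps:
p(W, H) = -W
Z(E, o) = (-8 + E)/(o - o*(-1 + 2*E)) (Z(E, o) = (E - 8)/(o - o*((E - 1*1) + E)) = (-8 + E)/(o - o*((E - 1) + E)) = (-8 + E)/(o - o*((-1 + E) + E)) = (-8 + E)/(o - o*(-1 + 2*E)))
Z(-5, -7)*(-60) = ((½)*(8 - 1*(-5))/(-7*(-1 - 5)))*(-60) = ((½)*(-⅐)*(8 + 5)/(-6))*(-60) = ((½)*(-⅐)*(-⅙)*13)*(-60) = (13/84)*(-60) = -65/7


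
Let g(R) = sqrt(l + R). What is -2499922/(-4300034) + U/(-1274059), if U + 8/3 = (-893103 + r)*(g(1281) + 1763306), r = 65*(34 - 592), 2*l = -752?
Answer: 10570148321847829271/8217745527009 + 929373*sqrt(905)/1274059 ≈ 1.2863e+6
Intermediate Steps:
l = -376 (l = (1/2)*(-752) = -376)
r = -36270 (r = 65*(-558) = -36270)
g(R) = sqrt(-376 + R)
U = -4916306961422/3 - 929373*sqrt(905) (U = -8/3 + (-893103 - 36270)*(sqrt(-376 + 1281) + 1763306) = -8/3 - 929373*(sqrt(905) + 1763306) = -8/3 - 929373*(1763306 + sqrt(905)) = -8/3 + (-1638768987138 - 929373*sqrt(905)) = -4916306961422/3 - 929373*sqrt(905) ≈ -1.6388e+12)
-2499922/(-4300034) + U/(-1274059) = -2499922/(-4300034) + (-4916306961422/3 - 929373*sqrt(905))/(-1274059) = -2499922*(-1/4300034) + (-4916306961422/3 - 929373*sqrt(905))*(-1/1274059) = 1249961/2150017 + (4916306961422/3822177 + 929373*sqrt(905)/1274059) = 10570148321847829271/8217745527009 + 929373*sqrt(905)/1274059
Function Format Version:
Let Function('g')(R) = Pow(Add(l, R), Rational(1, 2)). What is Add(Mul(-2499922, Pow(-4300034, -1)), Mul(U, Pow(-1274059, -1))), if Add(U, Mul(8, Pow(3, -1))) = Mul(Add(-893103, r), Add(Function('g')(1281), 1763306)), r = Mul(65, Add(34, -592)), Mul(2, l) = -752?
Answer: Add(Rational(10570148321847829271, 8217745527009), Mul(Rational(929373, 1274059), Pow(905, Rational(1, 2)))) ≈ 1.2863e+6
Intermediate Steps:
l = -376 (l = Mul(Rational(1, 2), -752) = -376)
r = -36270 (r = Mul(65, -558) = -36270)
Function('g')(R) = Pow(Add(-376, R), Rational(1, 2))
U = Add(Rational(-4916306961422, 3), Mul(-929373, Pow(905, Rational(1, 2)))) (U = Add(Rational(-8, 3), Mul(Add(-893103, -36270), Add(Pow(Add(-376, 1281), Rational(1, 2)), 1763306))) = Add(Rational(-8, 3), Mul(-929373, Add(Pow(905, Rational(1, 2)), 1763306))) = Add(Rational(-8, 3), Mul(-929373, Add(1763306, Pow(905, Rational(1, 2))))) = Add(Rational(-8, 3), Add(-1638768987138, Mul(-929373, Pow(905, Rational(1, 2))))) = Add(Rational(-4916306961422, 3), Mul(-929373, Pow(905, Rational(1, 2)))) ≈ -1.6388e+12)
Add(Mul(-2499922, Pow(-4300034, -1)), Mul(U, Pow(-1274059, -1))) = Add(Mul(-2499922, Pow(-4300034, -1)), Mul(Add(Rational(-4916306961422, 3), Mul(-929373, Pow(905, Rational(1, 2)))), Pow(-1274059, -1))) = Add(Mul(-2499922, Rational(-1, 4300034)), Mul(Add(Rational(-4916306961422, 3), Mul(-929373, Pow(905, Rational(1, 2)))), Rational(-1, 1274059))) = Add(Rational(1249961, 2150017), Add(Rational(4916306961422, 3822177), Mul(Rational(929373, 1274059), Pow(905, Rational(1, 2))))) = Add(Rational(10570148321847829271, 8217745527009), Mul(Rational(929373, 1274059), Pow(905, Rational(1, 2))))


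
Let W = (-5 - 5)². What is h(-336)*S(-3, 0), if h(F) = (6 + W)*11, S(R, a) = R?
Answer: -3498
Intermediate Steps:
W = 100 (W = (-10)² = 100)
h(F) = 1166 (h(F) = (6 + 100)*11 = 106*11 = 1166)
h(-336)*S(-3, 0) = 1166*(-3) = -3498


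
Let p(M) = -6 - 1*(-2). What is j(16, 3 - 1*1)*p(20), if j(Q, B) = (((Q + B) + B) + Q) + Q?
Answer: -208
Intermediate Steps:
p(M) = -4 (p(M) = -6 + 2 = -4)
j(Q, B) = 2*B + 3*Q (j(Q, B) = (((B + Q) + B) + Q) + Q = ((Q + 2*B) + Q) + Q = (2*B + 2*Q) + Q = 2*B + 3*Q)
j(16, 3 - 1*1)*p(20) = (2*(3 - 1*1) + 3*16)*(-4) = (2*(3 - 1) + 48)*(-4) = (2*2 + 48)*(-4) = (4 + 48)*(-4) = 52*(-4) = -208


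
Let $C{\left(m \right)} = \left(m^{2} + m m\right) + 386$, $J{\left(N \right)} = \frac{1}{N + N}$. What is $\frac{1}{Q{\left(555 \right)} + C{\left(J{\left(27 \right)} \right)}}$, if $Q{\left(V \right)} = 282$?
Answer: $\frac{1458}{973945} \approx 0.001497$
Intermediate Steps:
$J{\left(N \right)} = \frac{1}{2 N}$
$C{\left(m \right)} = 386 + 2 m^{2}$ ($C{\left(m \right)} = \left(m^{2} + m^{2}\right) + 386 = 2 m^{2} + 386 = 386 + 2 m^{2}$)
$\frac{1}{Q{\left(555 \right)} + C{\left(J{\left(27 \right)} \right)}} = \frac{1}{282 + \left(386 + 2 \left(\frac{1}{2 \cdot 27}\right)^{2}\right)} = \frac{1}{282 + \left(386 + 2 \left(\frac{1}{2} \cdot \frac{1}{27}\right)^{2}\right)} = \frac{1}{282 + \left(386 + \frac{2}{2916}\right)} = \frac{1}{282 + \left(386 + 2 \cdot \frac{1}{2916}\right)} = \frac{1}{282 + \left(386 + \frac{1}{1458}\right)} = \frac{1}{282 + \frac{562789}{1458}} = \frac{1}{\frac{973945}{1458}} = \frac{1458}{973945}$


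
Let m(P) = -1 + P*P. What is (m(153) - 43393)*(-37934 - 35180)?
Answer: 1461183290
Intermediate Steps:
m(P) = -1 + P²
(m(153) - 43393)*(-37934 - 35180) = ((-1 + 153²) - 43393)*(-37934 - 35180) = ((-1 + 23409) - 43393)*(-73114) = (23408 - 43393)*(-73114) = -19985*(-73114) = 1461183290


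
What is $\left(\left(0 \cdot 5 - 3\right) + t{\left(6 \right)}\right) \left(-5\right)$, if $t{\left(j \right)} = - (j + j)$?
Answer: $75$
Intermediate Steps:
$t{\left(j \right)} = - 2 j$
$\left(\left(0 \cdot 5 - 3\right) + t{\left(6 \right)}\right) \left(-5\right) = \left(\left(0 \cdot 5 - 3\right) - 12\right) \left(-5\right) = \left(\left(0 - 3\right) - 12\right) \left(-5\right) = \left(-3 - 12\right) \left(-5\right) = \left(-15\right) \left(-5\right) = 75$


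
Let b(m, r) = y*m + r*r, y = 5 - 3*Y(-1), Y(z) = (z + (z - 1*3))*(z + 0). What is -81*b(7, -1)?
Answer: 5589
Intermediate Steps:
Y(z) = z*(-3 + 2*z) (Y(z) = (z + (z - 3))*z = (z + (-3 + z))*z = (-3 + 2*z)*z = z*(-3 + 2*z))
y = -10 (y = 5 - (-3)*(-3 + 2*(-1)) = 5 - (-3)*(-3 - 2) = 5 - (-3)*(-5) = 5 - 3*5 = 5 - 15 = -10)
b(m, r) = r² - 10*m (b(m, r) = -10*m + r*r = -10*m + r² = r² - 10*m)
-81*b(7, -1) = -81*((-1)² - 10*7) = -81*(1 - 70) = -81*(-69) = 5589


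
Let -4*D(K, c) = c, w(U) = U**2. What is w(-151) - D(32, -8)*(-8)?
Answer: 22817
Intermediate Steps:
D(K, c) = -c/4
w(-151) - D(32, -8)*(-8) = (-151)**2 - (-1/4*(-8))*(-8) = 22801 - 2*(-8) = 22801 - 1*(-16) = 22801 + 16 = 22817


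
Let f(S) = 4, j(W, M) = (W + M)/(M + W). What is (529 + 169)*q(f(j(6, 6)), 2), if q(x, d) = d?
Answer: 1396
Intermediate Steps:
j(W, M) = 1 (j(W, M) = (M + W)/(M + W) = 1)
(529 + 169)*q(f(j(6, 6)), 2) = (529 + 169)*2 = 698*2 = 1396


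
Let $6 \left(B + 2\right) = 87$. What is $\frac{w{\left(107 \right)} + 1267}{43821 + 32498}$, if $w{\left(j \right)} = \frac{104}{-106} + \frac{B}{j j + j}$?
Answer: $\frac{1550793413}{93485890584} \approx 0.016589$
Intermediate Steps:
$B = \frac{25}{2}$ ($B = -2 + \frac{1}{6} \cdot 87 = -2 + \frac{29}{2} = \frac{25}{2} \approx 12.5$)
$w{\left(j \right)} = - \frac{52}{53} + \frac{25}{2 \left(j + j^{2}\right)}$ ($w{\left(j \right)} = \frac{104}{-106} + \frac{25}{2 \left(j j + j\right)} = 104 \left(- \frac{1}{106}\right) + \frac{25}{2 \left(j^{2} + j\right)} = - \frac{52}{53} + \frac{25}{2 \left(j + j^{2}\right)}$)
$\frac{w{\left(107 \right)} + 1267}{43821 + 32498} = \frac{\frac{1325 - 11128 - 104 \cdot 107^{2}}{106 \cdot 107 \left(1 + 107\right)} + 1267}{43821 + 32498} = \frac{\frac{1}{106} \cdot \frac{1}{107} \cdot \frac{1}{108} \left(1325 - 11128 - 1190696\right) + 1267}{76319} = \left(\frac{1}{106} \cdot \frac{1}{107} \cdot \frac{1}{108} \left(1325 - 11128 - 1190696\right) + 1267\right) \frac{1}{76319} = \left(\frac{1}{106} \cdot \frac{1}{107} \cdot \frac{1}{108} \left(-1200499\right) + 1267\right) \frac{1}{76319} = \left(- \frac{1200499}{1224936} + 1267\right) \frac{1}{76319} = \frac{1550793413}{1224936} \cdot \frac{1}{76319} = \frac{1550793413}{93485890584}$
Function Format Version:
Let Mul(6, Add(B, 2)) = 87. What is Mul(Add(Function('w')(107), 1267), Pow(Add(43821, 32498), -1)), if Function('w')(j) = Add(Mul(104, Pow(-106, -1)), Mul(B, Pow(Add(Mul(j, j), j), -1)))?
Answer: Rational(1550793413, 93485890584) ≈ 0.016589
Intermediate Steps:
B = Rational(25, 2) (B = Add(-2, Mul(Rational(1, 6), 87)) = Add(-2, Rational(29, 2)) = Rational(25, 2) ≈ 12.500)
Function('w')(j) = Add(Rational(-52, 53), Mul(Rational(25, 2), Pow(Add(j, Pow(j, 2)), -1))) (Function('w')(j) = Add(Mul(104, Pow(-106, -1)), Mul(Rational(25, 2), Pow(Add(Mul(j, j), j), -1))) = Add(Mul(104, Rational(-1, 106)), Mul(Rational(25, 2), Pow(Add(Pow(j, 2), j), -1))) = Add(Rational(-52, 53), Mul(Rational(25, 2), Pow(Add(j, Pow(j, 2)), -1))))
Mul(Add(Function('w')(107), 1267), Pow(Add(43821, 32498), -1)) = Mul(Add(Mul(Rational(1, 106), Pow(107, -1), Pow(Add(1, 107), -1), Add(1325, Mul(-104, 107), Mul(-104, Pow(107, 2)))), 1267), Pow(Add(43821, 32498), -1)) = Mul(Add(Mul(Rational(1, 106), Rational(1, 107), Pow(108, -1), Add(1325, -11128, Mul(-104, 11449))), 1267), Pow(76319, -1)) = Mul(Add(Mul(Rational(1, 106), Rational(1, 107), Rational(1, 108), Add(1325, -11128, -1190696)), 1267), Rational(1, 76319)) = Mul(Add(Mul(Rational(1, 106), Rational(1, 107), Rational(1, 108), -1200499), 1267), Rational(1, 76319)) = Mul(Add(Rational(-1200499, 1224936), 1267), Rational(1, 76319)) = Mul(Rational(1550793413, 1224936), Rational(1, 76319)) = Rational(1550793413, 93485890584)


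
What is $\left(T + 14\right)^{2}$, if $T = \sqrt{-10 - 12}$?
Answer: $\left(14 + i \sqrt{22}\right)^{2} \approx 174.0 + 131.33 i$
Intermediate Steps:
$T = i \sqrt{22}$ ($T = \sqrt{-22} = i \sqrt{22} \approx 4.6904 i$)
$\left(T + 14\right)^{2} = \left(i \sqrt{22} + 14\right)^{2} = \left(14 + i \sqrt{22}\right)^{2}$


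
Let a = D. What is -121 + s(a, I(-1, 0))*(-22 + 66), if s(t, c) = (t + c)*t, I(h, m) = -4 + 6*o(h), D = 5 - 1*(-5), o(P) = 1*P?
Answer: -121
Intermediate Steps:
o(P) = P
D = 10 (D = 5 + 5 = 10)
a = 10
I(h, m) = -4 + 6*h
s(t, c) = t*(c + t) (s(t, c) = (c + t)*t = t*(c + t))
-121 + s(a, I(-1, 0))*(-22 + 66) = -121 + (10*((-4 + 6*(-1)) + 10))*(-22 + 66) = -121 + (10*((-4 - 6) + 10))*44 = -121 + (10*(-10 + 10))*44 = -121 + (10*0)*44 = -121 + 0*44 = -121 + 0 = -121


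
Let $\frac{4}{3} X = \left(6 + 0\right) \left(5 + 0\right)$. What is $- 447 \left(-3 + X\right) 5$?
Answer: $- \frac{87165}{2} \approx -43583.0$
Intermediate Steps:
$X = \frac{45}{2}$ ($X = \frac{3 \left(6 + 0\right) \left(5 + 0\right)}{4} = \frac{3 \cdot 6 \cdot 5}{4} = \frac{3}{4} \cdot 30 = \frac{45}{2} \approx 22.5$)
$- 447 \left(-3 + X\right) 5 = - 447 \left(-3 + \frac{45}{2}\right) 5 = - 447 \cdot \frac{39}{2} \cdot 5 = \left(-447\right) \frac{195}{2} = - \frac{87165}{2}$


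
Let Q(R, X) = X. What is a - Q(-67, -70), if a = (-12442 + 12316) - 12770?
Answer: -12826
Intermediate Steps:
a = -12896 (a = -126 - 12770 = -12896)
a - Q(-67, -70) = -12896 - 1*(-70) = -12896 + 70 = -12826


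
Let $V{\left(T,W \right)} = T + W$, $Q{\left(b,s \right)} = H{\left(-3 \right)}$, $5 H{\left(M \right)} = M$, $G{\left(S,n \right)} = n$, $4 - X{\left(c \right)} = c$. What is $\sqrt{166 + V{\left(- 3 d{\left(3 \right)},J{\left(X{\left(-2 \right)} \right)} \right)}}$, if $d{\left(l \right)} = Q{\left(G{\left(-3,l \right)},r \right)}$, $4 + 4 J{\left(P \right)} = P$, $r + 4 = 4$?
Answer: $\frac{3 \sqrt{1870}}{10} \approx 12.973$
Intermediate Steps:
$X{\left(c \right)} = 4 - c$
$r = 0$ ($r = -4 + 4 = 0$)
$J{\left(P \right)} = -1 + \frac{P}{4}$
$H{\left(M \right)} = \frac{M}{5}$
$Q{\left(b,s \right)} = - \frac{3}{5}$ ($Q{\left(b,s \right)} = \frac{1}{5} \left(-3\right) = - \frac{3}{5}$)
$d{\left(l \right)} = - \frac{3}{5}$
$\sqrt{166 + V{\left(- 3 d{\left(3 \right)},J{\left(X{\left(-2 \right)} \right)} \right)}} = \sqrt{166 - \left(- \frac{4}{5} - \frac{4 - -2}{4}\right)} = \sqrt{166 - \left(- \frac{4}{5} - \frac{4 + 2}{4}\right)} = \sqrt{166 + \left(\frac{9}{5} + \left(-1 + \frac{1}{4} \cdot 6\right)\right)} = \sqrt{166 + \left(\frac{9}{5} + \left(-1 + \frac{3}{2}\right)\right)} = \sqrt{166 + \left(\frac{9}{5} + \frac{1}{2}\right)} = \sqrt{166 + \frac{23}{10}} = \sqrt{\frac{1683}{10}} = \frac{3 \sqrt{1870}}{10}$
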